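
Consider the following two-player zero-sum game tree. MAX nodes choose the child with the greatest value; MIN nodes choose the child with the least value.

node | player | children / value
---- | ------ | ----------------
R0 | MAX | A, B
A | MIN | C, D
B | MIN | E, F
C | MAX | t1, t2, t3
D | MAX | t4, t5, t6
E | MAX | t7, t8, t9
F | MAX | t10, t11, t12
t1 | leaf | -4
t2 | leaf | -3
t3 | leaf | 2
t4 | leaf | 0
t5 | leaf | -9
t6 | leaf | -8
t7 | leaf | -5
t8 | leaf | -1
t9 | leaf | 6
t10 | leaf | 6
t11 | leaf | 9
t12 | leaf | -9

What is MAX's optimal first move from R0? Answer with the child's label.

C (MAX): max(-4, -3, 2) = 2
D (MAX): max(0, -9, -8) = 0
A (MIN): min(2, 0) = 0
E (MAX): max(-5, -1, 6) = 6
F (MAX): max(6, 9, -9) = 9
B (MIN): min(6, 9) = 6
R0 (MAX): max(0, 6) = 6
MAX at R0 wants the highest of {A=0, B=6}, so chooses B.

B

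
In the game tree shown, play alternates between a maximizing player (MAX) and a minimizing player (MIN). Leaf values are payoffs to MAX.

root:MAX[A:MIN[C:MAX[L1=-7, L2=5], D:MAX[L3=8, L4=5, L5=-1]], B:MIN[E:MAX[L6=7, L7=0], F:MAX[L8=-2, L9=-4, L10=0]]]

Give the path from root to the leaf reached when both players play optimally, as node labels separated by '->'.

C (MAX): max(-7, 5) = 5
D (MAX): max(8, 5, -1) = 8
A (MIN): min(5, 8) = 5
E (MAX): max(7, 0) = 7
F (MAX): max(-2, -4, 0) = 0
B (MIN): min(7, 0) = 0
root (MAX): max(5, 0) = 5
At root, MAX picks A (highest: 5).
At A, MIN picks C (lowest: 5).
At C, MAX picks L2 (highest: 5).
Terminal value 5.

root -> A -> C -> L2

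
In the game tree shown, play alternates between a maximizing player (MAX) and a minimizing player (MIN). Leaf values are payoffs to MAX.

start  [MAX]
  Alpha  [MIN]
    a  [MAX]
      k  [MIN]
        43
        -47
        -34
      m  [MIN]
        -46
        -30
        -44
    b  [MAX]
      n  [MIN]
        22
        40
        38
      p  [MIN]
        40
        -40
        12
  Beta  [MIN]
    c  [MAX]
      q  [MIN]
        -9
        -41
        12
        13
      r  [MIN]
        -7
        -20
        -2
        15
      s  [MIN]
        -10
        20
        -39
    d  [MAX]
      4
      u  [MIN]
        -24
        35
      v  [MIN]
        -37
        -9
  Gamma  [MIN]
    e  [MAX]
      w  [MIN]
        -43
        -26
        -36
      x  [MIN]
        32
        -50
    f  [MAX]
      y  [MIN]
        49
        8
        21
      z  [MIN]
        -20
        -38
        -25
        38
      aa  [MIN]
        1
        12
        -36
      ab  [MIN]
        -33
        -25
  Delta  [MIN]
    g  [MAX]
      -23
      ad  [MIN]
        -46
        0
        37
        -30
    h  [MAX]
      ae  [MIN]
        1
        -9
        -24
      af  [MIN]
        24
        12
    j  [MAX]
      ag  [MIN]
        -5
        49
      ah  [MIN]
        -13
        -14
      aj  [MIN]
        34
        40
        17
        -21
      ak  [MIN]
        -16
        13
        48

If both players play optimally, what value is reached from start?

k (MIN): min(43, -47, -34) = -47
m (MIN): min(-46, -30, -44) = -46
a (MAX): max(-47, -46) = -46
n (MIN): min(22, 40, 38) = 22
p (MIN): min(40, -40, 12) = -40
b (MAX): max(22, -40) = 22
Alpha (MIN): min(-46, 22) = -46
q (MIN): min(-9, -41, 12, 13) = -41
r (MIN): min(-7, -20, -2, 15) = -20
s (MIN): min(-10, 20, -39) = -39
c (MAX): max(-41, -20, -39) = -20
u (MIN): min(-24, 35) = -24
v (MIN): min(-37, -9) = -37
d (MAX): max(4, -24, -37) = 4
Beta (MIN): min(-20, 4) = -20
w (MIN): min(-43, -26, -36) = -43
x (MIN): min(32, -50) = -50
e (MAX): max(-43, -50) = -43
y (MIN): min(49, 8, 21) = 8
z (MIN): min(-20, -38, -25, 38) = -38
aa (MIN): min(1, 12, -36) = -36
ab (MIN): min(-33, -25) = -33
f (MAX): max(8, -38, -36, -33) = 8
Gamma (MIN): min(-43, 8) = -43
ad (MIN): min(-46, 0, 37, -30) = -46
g (MAX): max(-23, -46) = -23
ae (MIN): min(1, -9, -24) = -24
af (MIN): min(24, 12) = 12
h (MAX): max(-24, 12) = 12
ag (MIN): min(-5, 49) = -5
ah (MIN): min(-13, -14) = -14
aj (MIN): min(34, 40, 17, -21) = -21
ak (MIN): min(-16, 13, 48) = -16
j (MAX): max(-5, -14, -21, -16) = -5
Delta (MIN): min(-23, 12, -5) = -23
start (MAX): max(-46, -20, -43, -23) = -20

-20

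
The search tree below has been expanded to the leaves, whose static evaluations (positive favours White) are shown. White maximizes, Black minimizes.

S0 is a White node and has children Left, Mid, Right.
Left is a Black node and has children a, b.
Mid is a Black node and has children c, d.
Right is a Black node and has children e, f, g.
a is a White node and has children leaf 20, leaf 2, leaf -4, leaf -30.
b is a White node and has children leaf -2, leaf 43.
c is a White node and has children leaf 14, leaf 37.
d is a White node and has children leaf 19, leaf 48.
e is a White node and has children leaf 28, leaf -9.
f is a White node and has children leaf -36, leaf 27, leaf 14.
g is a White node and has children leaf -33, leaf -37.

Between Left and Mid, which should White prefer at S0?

a (White): max(20, 2, -4, -30) = 20
b (White): max(-2, 43) = 43
Left (Black): min(20, 43) = 20
c (White): max(14, 37) = 37
d (White): max(19, 48) = 48
Mid (Black): min(37, 48) = 37
White prefers the higher value; Left=20, Mid=37. Mid is better since 37 > 20.

Mid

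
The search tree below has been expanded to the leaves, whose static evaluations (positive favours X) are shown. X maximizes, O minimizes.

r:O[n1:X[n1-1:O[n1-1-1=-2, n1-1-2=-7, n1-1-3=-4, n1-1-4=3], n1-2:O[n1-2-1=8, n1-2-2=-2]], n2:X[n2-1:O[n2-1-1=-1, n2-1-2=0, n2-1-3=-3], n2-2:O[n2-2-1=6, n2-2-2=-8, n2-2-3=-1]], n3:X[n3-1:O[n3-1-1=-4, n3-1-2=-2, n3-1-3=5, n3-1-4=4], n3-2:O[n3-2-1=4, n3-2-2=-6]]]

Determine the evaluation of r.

-4

n1-1 (O): min(-2, -7, -4, 3) = -7
n1-2 (O): min(8, -2) = -2
n1 (X): max(-7, -2) = -2
n2-1 (O): min(-1, 0, -3) = -3
n2-2 (O): min(6, -8, -1) = -8
n2 (X): max(-3, -8) = -3
n3-1 (O): min(-4, -2, 5, 4) = -4
n3-2 (O): min(4, -6) = -6
n3 (X): max(-4, -6) = -4
r (O): min(-2, -3, -4) = -4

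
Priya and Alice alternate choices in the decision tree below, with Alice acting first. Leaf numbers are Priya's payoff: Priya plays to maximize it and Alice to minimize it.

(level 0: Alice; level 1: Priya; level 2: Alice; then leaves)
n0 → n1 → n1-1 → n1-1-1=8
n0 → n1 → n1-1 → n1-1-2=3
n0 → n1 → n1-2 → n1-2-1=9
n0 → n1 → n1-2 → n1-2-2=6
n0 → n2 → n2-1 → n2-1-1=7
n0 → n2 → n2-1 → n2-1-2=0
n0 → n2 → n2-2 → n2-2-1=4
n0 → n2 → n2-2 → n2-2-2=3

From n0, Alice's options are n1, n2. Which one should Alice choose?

n1-1 (Alice): min(8, 3) = 3
n1-2 (Alice): min(9, 6) = 6
n1 (Priya): max(3, 6) = 6
n2-1 (Alice): min(7, 0) = 0
n2-2 (Alice): min(4, 3) = 3
n2 (Priya): max(0, 3) = 3
n0 (Alice): min(6, 3) = 3
Alice at n0 wants the lowest of {n1=6, n2=3}, so chooses n2.

n2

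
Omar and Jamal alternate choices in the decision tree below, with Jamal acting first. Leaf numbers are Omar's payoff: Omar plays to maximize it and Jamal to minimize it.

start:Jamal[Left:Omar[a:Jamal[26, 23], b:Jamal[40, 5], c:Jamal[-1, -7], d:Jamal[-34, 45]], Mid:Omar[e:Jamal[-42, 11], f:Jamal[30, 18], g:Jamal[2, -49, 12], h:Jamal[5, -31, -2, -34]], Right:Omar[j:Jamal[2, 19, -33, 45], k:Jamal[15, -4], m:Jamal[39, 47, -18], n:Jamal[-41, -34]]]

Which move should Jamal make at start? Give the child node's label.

Right

a (Jamal): min(26, 23) = 23
b (Jamal): min(40, 5) = 5
c (Jamal): min(-1, -7) = -7
d (Jamal): min(-34, 45) = -34
Left (Omar): max(23, 5, -7, -34) = 23
e (Jamal): min(-42, 11) = -42
f (Jamal): min(30, 18) = 18
g (Jamal): min(2, -49, 12) = -49
h (Jamal): min(5, -31, -2, -34) = -34
Mid (Omar): max(-42, 18, -49, -34) = 18
j (Jamal): min(2, 19, -33, 45) = -33
k (Jamal): min(15, -4) = -4
m (Jamal): min(39, 47, -18) = -18
n (Jamal): min(-41, -34) = -41
Right (Omar): max(-33, -4, -18, -41) = -4
start (Jamal): min(23, 18, -4) = -4
Jamal at start wants the lowest of {Left=23, Mid=18, Right=-4}, so chooses Right.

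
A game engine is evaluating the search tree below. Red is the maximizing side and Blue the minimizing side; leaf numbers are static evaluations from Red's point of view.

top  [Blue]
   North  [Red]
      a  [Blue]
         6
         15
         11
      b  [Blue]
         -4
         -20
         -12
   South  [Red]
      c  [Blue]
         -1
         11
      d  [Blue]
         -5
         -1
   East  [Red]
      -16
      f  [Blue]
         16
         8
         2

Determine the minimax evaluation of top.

a (Blue): min(6, 15, 11) = 6
b (Blue): min(-4, -20, -12) = -20
North (Red): max(6, -20) = 6
c (Blue): min(-1, 11) = -1
d (Blue): min(-5, -1) = -5
South (Red): max(-1, -5) = -1
f (Blue): min(16, 8, 2) = 2
East (Red): max(-16, 2) = 2
top (Blue): min(6, -1, 2) = -1

-1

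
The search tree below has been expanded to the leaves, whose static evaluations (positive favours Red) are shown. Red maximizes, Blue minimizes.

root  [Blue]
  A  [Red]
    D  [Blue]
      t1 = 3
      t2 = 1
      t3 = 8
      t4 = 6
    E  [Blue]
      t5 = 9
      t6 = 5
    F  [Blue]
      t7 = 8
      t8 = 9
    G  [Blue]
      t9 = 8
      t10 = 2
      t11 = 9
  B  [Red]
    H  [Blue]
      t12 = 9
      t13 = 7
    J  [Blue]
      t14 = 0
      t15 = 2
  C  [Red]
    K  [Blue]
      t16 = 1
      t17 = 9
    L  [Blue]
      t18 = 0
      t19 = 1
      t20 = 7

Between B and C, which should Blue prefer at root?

H (Blue): min(9, 7) = 7
J (Blue): min(0, 2) = 0
B (Red): max(7, 0) = 7
K (Blue): min(1, 9) = 1
L (Blue): min(0, 1, 7) = 0
C (Red): max(1, 0) = 1
Blue prefers the lower value; B=7, C=1. C is better since 1 < 7.

C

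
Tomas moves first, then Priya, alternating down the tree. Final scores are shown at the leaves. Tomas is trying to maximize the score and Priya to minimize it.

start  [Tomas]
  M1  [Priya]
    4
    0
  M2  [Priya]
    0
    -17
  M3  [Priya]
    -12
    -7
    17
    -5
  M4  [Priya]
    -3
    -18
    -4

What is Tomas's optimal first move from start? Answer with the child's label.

M1

M1 (Priya): min(4, 0) = 0
M2 (Priya): min(0, -17) = -17
M3 (Priya): min(-12, -7, 17, -5) = -12
M4 (Priya): min(-3, -18, -4) = -18
start (Tomas): max(0, -17, -12, -18) = 0
Tomas at start wants the highest of {M1=0, M2=-17, M3=-12, M4=-18}, so chooses M1.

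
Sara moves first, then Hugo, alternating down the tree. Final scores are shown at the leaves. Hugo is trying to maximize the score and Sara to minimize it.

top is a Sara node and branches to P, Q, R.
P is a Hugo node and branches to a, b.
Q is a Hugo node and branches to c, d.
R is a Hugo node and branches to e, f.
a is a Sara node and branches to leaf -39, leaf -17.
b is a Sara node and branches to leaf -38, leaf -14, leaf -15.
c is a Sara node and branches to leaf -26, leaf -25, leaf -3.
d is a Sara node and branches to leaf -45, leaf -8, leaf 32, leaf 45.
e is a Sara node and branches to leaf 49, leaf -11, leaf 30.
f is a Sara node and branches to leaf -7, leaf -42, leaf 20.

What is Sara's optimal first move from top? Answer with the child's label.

a (Sara): min(-39, -17) = -39
b (Sara): min(-38, -14, -15) = -38
P (Hugo): max(-39, -38) = -38
c (Sara): min(-26, -25, -3) = -26
d (Sara): min(-45, -8, 32, 45) = -45
Q (Hugo): max(-26, -45) = -26
e (Sara): min(49, -11, 30) = -11
f (Sara): min(-7, -42, 20) = -42
R (Hugo): max(-11, -42) = -11
top (Sara): min(-38, -26, -11) = -38
Sara at top wants the lowest of {P=-38, Q=-26, R=-11}, so chooses P.

P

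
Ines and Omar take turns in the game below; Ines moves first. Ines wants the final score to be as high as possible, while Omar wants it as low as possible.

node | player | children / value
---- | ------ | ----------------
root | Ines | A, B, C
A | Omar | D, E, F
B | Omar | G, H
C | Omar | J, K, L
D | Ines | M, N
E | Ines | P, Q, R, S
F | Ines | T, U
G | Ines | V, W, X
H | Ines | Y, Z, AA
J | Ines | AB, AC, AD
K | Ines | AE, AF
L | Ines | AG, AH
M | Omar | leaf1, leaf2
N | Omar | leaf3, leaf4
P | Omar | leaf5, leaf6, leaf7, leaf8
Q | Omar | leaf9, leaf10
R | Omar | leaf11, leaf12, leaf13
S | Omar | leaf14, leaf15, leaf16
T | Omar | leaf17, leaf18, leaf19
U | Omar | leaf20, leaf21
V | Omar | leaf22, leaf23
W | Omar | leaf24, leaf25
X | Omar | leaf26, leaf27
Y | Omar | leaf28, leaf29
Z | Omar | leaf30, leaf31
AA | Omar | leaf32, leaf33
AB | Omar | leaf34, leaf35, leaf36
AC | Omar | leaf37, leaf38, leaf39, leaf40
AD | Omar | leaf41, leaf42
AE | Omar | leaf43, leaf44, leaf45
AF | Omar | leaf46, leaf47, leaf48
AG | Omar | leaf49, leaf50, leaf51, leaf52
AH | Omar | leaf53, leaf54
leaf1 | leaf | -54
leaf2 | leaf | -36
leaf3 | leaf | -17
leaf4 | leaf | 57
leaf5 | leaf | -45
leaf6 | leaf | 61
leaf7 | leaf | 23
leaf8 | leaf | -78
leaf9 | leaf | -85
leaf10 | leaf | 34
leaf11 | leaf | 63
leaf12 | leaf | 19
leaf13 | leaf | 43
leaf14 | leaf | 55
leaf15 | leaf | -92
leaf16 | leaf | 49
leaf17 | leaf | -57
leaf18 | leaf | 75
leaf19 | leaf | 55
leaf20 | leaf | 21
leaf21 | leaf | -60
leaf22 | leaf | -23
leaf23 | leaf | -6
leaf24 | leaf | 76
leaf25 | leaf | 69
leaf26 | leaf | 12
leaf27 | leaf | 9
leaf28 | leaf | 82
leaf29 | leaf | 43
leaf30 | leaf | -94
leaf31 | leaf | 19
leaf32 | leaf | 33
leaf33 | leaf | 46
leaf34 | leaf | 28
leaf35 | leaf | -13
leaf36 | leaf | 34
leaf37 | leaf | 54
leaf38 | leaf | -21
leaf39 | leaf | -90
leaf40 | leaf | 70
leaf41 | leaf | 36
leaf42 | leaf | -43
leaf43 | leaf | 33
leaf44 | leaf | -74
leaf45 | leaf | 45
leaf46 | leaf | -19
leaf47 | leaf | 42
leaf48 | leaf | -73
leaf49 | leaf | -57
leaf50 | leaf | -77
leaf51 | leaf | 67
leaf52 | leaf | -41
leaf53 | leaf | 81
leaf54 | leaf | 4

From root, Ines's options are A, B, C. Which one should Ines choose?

M (Omar): min(-54, -36) = -54
N (Omar): min(-17, 57) = -17
D (Ines): max(-54, -17) = -17
P (Omar): min(-45, 61, 23, -78) = -78
Q (Omar): min(-85, 34) = -85
R (Omar): min(63, 19, 43) = 19
S (Omar): min(55, -92, 49) = -92
E (Ines): max(-78, -85, 19, -92) = 19
T (Omar): min(-57, 75, 55) = -57
U (Omar): min(21, -60) = -60
F (Ines): max(-57, -60) = -57
A (Omar): min(-17, 19, -57) = -57
V (Omar): min(-23, -6) = -23
W (Omar): min(76, 69) = 69
X (Omar): min(12, 9) = 9
G (Ines): max(-23, 69, 9) = 69
Y (Omar): min(82, 43) = 43
Z (Omar): min(-94, 19) = -94
AA (Omar): min(33, 46) = 33
H (Ines): max(43, -94, 33) = 43
B (Omar): min(69, 43) = 43
AB (Omar): min(28, -13, 34) = -13
AC (Omar): min(54, -21, -90, 70) = -90
AD (Omar): min(36, -43) = -43
J (Ines): max(-13, -90, -43) = -13
AE (Omar): min(33, -74, 45) = -74
AF (Omar): min(-19, 42, -73) = -73
K (Ines): max(-74, -73) = -73
AG (Omar): min(-57, -77, 67, -41) = -77
AH (Omar): min(81, 4) = 4
L (Ines): max(-77, 4) = 4
C (Omar): min(-13, -73, 4) = -73
root (Ines): max(-57, 43, -73) = 43
Ines at root wants the highest of {A=-57, B=43, C=-73}, so chooses B.

B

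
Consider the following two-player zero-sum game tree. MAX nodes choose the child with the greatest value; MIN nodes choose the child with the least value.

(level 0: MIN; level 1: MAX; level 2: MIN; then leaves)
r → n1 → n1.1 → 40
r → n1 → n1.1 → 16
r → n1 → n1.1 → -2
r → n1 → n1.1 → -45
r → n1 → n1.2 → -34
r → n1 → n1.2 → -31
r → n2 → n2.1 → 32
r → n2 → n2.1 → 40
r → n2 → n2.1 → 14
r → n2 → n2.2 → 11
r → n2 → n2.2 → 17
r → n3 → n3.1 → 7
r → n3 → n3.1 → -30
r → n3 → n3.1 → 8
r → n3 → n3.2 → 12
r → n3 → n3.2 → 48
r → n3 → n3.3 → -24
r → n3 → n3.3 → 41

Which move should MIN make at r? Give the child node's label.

n1.1 (MIN): min(40, 16, -2, -45) = -45
n1.2 (MIN): min(-34, -31) = -34
n1 (MAX): max(-45, -34) = -34
n2.1 (MIN): min(32, 40, 14) = 14
n2.2 (MIN): min(11, 17) = 11
n2 (MAX): max(14, 11) = 14
n3.1 (MIN): min(7, -30, 8) = -30
n3.2 (MIN): min(12, 48) = 12
n3.3 (MIN): min(-24, 41) = -24
n3 (MAX): max(-30, 12, -24) = 12
r (MIN): min(-34, 14, 12) = -34
MIN at r wants the lowest of {n1=-34, n2=14, n3=12}, so chooses n1.

n1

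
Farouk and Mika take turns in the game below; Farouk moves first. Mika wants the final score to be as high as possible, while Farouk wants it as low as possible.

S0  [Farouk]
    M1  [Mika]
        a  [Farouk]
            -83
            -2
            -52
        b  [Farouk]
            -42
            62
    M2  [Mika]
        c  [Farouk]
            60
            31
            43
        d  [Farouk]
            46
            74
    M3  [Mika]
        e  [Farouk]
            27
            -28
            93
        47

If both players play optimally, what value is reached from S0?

-42

a (Farouk): min(-83, -2, -52) = -83
b (Farouk): min(-42, 62) = -42
M1 (Mika): max(-83, -42) = -42
c (Farouk): min(60, 31, 43) = 31
d (Farouk): min(46, 74) = 46
M2 (Mika): max(31, 46) = 46
e (Farouk): min(27, -28, 93) = -28
M3 (Mika): max(-28, 47) = 47
S0 (Farouk): min(-42, 46, 47) = -42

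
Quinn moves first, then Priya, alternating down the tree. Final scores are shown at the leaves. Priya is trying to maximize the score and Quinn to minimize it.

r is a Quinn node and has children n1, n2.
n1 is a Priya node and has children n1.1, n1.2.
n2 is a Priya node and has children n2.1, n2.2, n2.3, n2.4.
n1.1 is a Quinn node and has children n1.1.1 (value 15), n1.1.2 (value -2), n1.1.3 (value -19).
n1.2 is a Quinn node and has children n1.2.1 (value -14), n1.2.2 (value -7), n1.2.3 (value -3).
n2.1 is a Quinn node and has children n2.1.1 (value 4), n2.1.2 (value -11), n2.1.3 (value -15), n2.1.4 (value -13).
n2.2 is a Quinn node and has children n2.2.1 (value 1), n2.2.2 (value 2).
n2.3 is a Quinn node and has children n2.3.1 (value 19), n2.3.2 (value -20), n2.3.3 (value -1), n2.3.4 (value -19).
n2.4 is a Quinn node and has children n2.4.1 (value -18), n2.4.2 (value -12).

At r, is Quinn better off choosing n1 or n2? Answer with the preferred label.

n1.1 (Quinn): min(15, -2, -19) = -19
n1.2 (Quinn): min(-14, -7, -3) = -14
n1 (Priya): max(-19, -14) = -14
n2.1 (Quinn): min(4, -11, -15, -13) = -15
n2.2 (Quinn): min(1, 2) = 1
n2.3 (Quinn): min(19, -20, -1, -19) = -20
n2.4 (Quinn): min(-18, -12) = -18
n2 (Priya): max(-15, 1, -20, -18) = 1
Quinn prefers the lower value; n1=-14, n2=1. n1 is better since -14 < 1.

n1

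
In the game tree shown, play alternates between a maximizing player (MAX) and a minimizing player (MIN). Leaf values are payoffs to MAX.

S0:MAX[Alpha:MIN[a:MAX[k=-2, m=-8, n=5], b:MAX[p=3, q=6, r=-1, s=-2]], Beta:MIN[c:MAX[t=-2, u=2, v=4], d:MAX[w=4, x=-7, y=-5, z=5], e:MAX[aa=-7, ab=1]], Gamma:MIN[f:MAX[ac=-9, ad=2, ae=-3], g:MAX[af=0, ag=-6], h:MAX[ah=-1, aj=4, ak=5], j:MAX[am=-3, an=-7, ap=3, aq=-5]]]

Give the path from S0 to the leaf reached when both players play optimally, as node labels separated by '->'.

a (MAX): max(-2, -8, 5) = 5
b (MAX): max(3, 6, -1, -2) = 6
Alpha (MIN): min(5, 6) = 5
c (MAX): max(-2, 2, 4) = 4
d (MAX): max(4, -7, -5, 5) = 5
e (MAX): max(-7, 1) = 1
Beta (MIN): min(4, 5, 1) = 1
f (MAX): max(-9, 2, -3) = 2
g (MAX): max(0, -6) = 0
h (MAX): max(-1, 4, 5) = 5
j (MAX): max(-3, -7, 3, -5) = 3
Gamma (MIN): min(2, 0, 5, 3) = 0
S0 (MAX): max(5, 1, 0) = 5
At S0, MAX picks Alpha (highest: 5).
At Alpha, MIN picks a (lowest: 5).
At a, MAX picks n (highest: 5).
Terminal value 5.

S0 -> Alpha -> a -> n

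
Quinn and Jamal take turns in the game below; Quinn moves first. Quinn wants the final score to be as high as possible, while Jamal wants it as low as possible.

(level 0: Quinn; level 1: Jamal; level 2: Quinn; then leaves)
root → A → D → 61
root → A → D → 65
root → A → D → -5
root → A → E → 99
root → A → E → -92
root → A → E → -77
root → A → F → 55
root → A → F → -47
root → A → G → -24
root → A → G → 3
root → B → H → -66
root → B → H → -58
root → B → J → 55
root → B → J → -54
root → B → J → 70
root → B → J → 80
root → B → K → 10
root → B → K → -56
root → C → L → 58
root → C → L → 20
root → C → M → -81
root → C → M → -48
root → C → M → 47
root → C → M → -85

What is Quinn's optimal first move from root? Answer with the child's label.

D (Quinn): max(61, 65, -5) = 65
E (Quinn): max(99, -92, -77) = 99
F (Quinn): max(55, -47) = 55
G (Quinn): max(-24, 3) = 3
A (Jamal): min(65, 99, 55, 3) = 3
H (Quinn): max(-66, -58) = -58
J (Quinn): max(55, -54, 70, 80) = 80
K (Quinn): max(10, -56) = 10
B (Jamal): min(-58, 80, 10) = -58
L (Quinn): max(58, 20) = 58
M (Quinn): max(-81, -48, 47, -85) = 47
C (Jamal): min(58, 47) = 47
root (Quinn): max(3, -58, 47) = 47
Quinn at root wants the highest of {A=3, B=-58, C=47}, so chooses C.

C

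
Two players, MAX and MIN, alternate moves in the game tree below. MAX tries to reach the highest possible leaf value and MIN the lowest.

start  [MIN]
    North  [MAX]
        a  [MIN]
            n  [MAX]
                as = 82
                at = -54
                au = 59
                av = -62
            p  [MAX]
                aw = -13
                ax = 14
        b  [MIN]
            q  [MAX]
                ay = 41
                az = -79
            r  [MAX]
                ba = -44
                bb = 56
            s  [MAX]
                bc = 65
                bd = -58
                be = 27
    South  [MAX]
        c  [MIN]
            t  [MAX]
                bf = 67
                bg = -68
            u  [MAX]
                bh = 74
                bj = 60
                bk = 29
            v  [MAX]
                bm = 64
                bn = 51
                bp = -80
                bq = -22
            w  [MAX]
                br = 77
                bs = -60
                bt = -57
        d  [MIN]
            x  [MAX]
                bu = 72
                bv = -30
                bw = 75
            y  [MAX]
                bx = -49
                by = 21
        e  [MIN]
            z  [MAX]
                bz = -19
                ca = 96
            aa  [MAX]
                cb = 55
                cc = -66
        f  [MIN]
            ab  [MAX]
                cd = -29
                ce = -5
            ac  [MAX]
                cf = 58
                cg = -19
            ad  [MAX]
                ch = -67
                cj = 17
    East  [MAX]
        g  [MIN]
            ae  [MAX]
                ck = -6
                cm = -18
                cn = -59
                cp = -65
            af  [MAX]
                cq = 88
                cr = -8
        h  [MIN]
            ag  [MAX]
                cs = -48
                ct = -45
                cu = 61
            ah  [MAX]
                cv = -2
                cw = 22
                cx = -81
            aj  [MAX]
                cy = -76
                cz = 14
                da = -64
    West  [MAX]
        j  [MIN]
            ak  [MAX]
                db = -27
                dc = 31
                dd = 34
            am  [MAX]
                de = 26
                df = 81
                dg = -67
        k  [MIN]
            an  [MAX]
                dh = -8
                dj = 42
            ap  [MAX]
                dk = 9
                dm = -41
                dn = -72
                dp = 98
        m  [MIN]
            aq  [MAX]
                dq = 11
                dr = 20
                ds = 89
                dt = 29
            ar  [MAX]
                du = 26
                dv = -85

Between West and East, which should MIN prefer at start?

ak (MAX): max(-27, 31, 34) = 34
am (MAX): max(26, 81, -67) = 81
j (MIN): min(34, 81) = 34
an (MAX): max(-8, 42) = 42
ap (MAX): max(9, -41, -72, 98) = 98
k (MIN): min(42, 98) = 42
aq (MAX): max(11, 20, 89, 29) = 89
ar (MAX): max(26, -85) = 26
m (MIN): min(89, 26) = 26
West (MAX): max(34, 42, 26) = 42
ae (MAX): max(-6, -18, -59, -65) = -6
af (MAX): max(88, -8) = 88
g (MIN): min(-6, 88) = -6
ag (MAX): max(-48, -45, 61) = 61
ah (MAX): max(-2, 22, -81) = 22
aj (MAX): max(-76, 14, -64) = 14
h (MIN): min(61, 22, 14) = 14
East (MAX): max(-6, 14) = 14
MIN prefers the lower value; West=42, East=14. East is better since 14 < 42.

East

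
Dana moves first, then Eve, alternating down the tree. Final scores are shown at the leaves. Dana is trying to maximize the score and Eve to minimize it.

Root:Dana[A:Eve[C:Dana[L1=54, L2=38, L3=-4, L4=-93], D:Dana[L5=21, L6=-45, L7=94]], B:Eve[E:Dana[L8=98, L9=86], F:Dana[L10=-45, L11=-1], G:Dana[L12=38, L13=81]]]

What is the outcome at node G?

81

G (Dana): max(38, 81) = 81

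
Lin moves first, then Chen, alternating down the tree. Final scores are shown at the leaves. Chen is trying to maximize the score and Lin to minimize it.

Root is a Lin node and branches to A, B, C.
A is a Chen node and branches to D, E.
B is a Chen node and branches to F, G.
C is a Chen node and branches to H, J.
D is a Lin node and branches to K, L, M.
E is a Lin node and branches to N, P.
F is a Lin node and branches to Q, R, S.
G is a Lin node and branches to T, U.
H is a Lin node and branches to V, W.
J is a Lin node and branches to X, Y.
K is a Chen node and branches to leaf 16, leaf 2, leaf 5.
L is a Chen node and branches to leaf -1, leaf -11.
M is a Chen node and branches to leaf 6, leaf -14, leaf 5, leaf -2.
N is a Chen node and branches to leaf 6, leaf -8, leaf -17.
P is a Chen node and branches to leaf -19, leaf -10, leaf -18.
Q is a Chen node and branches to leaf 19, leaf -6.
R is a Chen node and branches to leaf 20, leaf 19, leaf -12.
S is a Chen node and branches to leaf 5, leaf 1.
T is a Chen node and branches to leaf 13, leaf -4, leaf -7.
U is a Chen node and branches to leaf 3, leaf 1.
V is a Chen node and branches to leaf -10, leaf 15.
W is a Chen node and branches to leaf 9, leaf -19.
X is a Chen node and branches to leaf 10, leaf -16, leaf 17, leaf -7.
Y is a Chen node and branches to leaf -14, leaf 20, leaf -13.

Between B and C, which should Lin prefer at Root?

B

Q (Chen): max(19, -6) = 19
R (Chen): max(20, 19, -12) = 20
S (Chen): max(5, 1) = 5
F (Lin): min(19, 20, 5) = 5
T (Chen): max(13, -4, -7) = 13
U (Chen): max(3, 1) = 3
G (Lin): min(13, 3) = 3
B (Chen): max(5, 3) = 5
V (Chen): max(-10, 15) = 15
W (Chen): max(9, -19) = 9
H (Lin): min(15, 9) = 9
X (Chen): max(10, -16, 17, -7) = 17
Y (Chen): max(-14, 20, -13) = 20
J (Lin): min(17, 20) = 17
C (Chen): max(9, 17) = 17
Lin prefers the lower value; B=5, C=17. B is better since 5 < 17.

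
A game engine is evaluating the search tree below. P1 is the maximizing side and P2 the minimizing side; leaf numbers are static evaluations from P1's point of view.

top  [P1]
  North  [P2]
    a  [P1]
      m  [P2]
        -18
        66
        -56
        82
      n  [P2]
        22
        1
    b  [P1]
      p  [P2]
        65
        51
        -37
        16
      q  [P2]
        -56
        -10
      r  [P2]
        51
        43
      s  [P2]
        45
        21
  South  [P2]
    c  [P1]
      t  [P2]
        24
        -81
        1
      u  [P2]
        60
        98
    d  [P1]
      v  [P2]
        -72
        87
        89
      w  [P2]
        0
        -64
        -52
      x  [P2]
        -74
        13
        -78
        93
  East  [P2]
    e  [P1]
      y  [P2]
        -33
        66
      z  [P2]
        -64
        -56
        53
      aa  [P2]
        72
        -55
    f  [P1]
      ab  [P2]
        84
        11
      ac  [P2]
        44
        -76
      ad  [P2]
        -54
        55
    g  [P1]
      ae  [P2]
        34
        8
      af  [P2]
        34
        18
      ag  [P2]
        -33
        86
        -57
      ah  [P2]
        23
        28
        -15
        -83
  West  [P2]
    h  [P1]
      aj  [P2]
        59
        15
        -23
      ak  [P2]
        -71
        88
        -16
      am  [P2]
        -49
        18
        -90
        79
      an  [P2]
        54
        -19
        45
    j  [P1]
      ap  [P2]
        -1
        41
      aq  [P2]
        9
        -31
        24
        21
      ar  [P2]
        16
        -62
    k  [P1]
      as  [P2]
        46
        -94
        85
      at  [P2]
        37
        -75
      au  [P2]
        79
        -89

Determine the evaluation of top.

1

m (P2): min(-18, 66, -56, 82) = -56
n (P2): min(22, 1) = 1
a (P1): max(-56, 1) = 1
p (P2): min(65, 51, -37, 16) = -37
q (P2): min(-56, -10) = -56
r (P2): min(51, 43) = 43
s (P2): min(45, 21) = 21
b (P1): max(-37, -56, 43, 21) = 43
North (P2): min(1, 43) = 1
t (P2): min(24, -81, 1) = -81
u (P2): min(60, 98) = 60
c (P1): max(-81, 60) = 60
v (P2): min(-72, 87, 89) = -72
w (P2): min(0, -64, -52) = -64
x (P2): min(-74, 13, -78, 93) = -78
d (P1): max(-72, -64, -78) = -64
South (P2): min(60, -64) = -64
y (P2): min(-33, 66) = -33
z (P2): min(-64, -56, 53) = -64
aa (P2): min(72, -55) = -55
e (P1): max(-33, -64, -55) = -33
ab (P2): min(84, 11) = 11
ac (P2): min(44, -76) = -76
ad (P2): min(-54, 55) = -54
f (P1): max(11, -76, -54) = 11
ae (P2): min(34, 8) = 8
af (P2): min(34, 18) = 18
ag (P2): min(-33, 86, -57) = -57
ah (P2): min(23, 28, -15, -83) = -83
g (P1): max(8, 18, -57, -83) = 18
East (P2): min(-33, 11, 18) = -33
aj (P2): min(59, 15, -23) = -23
ak (P2): min(-71, 88, -16) = -71
am (P2): min(-49, 18, -90, 79) = -90
an (P2): min(54, -19, 45) = -19
h (P1): max(-23, -71, -90, -19) = -19
ap (P2): min(-1, 41) = -1
aq (P2): min(9, -31, 24, 21) = -31
ar (P2): min(16, -62) = -62
j (P1): max(-1, -31, -62) = -1
as (P2): min(46, -94, 85) = -94
at (P2): min(37, -75) = -75
au (P2): min(79, -89) = -89
k (P1): max(-94, -75, -89) = -75
West (P2): min(-19, -1, -75) = -75
top (P1): max(1, -64, -33, -75) = 1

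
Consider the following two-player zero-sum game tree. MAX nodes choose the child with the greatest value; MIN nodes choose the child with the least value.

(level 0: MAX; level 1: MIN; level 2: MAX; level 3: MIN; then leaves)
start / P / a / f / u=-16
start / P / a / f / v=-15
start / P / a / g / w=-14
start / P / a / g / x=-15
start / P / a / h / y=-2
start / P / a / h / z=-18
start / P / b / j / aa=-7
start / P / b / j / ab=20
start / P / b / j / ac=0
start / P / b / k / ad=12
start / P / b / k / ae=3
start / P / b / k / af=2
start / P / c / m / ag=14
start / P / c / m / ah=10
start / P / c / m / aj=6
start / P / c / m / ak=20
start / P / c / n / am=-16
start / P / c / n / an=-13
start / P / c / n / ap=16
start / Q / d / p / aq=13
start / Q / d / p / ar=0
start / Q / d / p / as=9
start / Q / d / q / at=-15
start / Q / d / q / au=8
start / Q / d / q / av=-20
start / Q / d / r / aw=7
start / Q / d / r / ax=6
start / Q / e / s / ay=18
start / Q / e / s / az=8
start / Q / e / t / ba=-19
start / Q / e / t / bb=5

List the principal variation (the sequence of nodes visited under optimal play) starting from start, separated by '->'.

start -> Q -> d -> r -> ax

f (MIN): min(-16, -15) = -16
g (MIN): min(-14, -15) = -15
h (MIN): min(-2, -18) = -18
a (MAX): max(-16, -15, -18) = -15
j (MIN): min(-7, 20, 0) = -7
k (MIN): min(12, 3, 2) = 2
b (MAX): max(-7, 2) = 2
m (MIN): min(14, 10, 6, 20) = 6
n (MIN): min(-16, -13, 16) = -16
c (MAX): max(6, -16) = 6
P (MIN): min(-15, 2, 6) = -15
p (MIN): min(13, 0, 9) = 0
q (MIN): min(-15, 8, -20) = -20
r (MIN): min(7, 6) = 6
d (MAX): max(0, -20, 6) = 6
s (MIN): min(18, 8) = 8
t (MIN): min(-19, 5) = -19
e (MAX): max(8, -19) = 8
Q (MIN): min(6, 8) = 6
start (MAX): max(-15, 6) = 6
At start, MAX picks Q (highest: 6).
At Q, MIN picks d (lowest: 6).
At d, MAX picks r (highest: 6).
At r, MIN picks ax (lowest: 6).
Terminal value 6.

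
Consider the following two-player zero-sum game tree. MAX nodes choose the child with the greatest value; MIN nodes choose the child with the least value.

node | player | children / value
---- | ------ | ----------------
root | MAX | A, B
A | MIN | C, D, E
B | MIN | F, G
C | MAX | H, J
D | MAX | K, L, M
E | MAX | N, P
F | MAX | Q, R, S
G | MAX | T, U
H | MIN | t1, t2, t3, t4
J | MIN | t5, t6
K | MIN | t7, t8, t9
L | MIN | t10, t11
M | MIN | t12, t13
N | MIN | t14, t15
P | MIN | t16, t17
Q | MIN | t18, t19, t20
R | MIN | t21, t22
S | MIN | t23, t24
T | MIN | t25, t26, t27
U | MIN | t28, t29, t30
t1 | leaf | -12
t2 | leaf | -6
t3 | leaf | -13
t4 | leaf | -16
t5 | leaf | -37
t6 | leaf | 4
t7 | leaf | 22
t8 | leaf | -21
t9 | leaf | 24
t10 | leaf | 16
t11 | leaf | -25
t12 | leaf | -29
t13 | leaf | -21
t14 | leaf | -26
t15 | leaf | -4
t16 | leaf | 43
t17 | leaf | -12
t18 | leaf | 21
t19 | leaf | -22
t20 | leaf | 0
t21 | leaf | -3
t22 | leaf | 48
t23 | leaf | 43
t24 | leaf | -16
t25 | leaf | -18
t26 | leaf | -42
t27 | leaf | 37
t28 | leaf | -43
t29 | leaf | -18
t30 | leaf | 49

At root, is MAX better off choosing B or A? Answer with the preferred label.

Q (MIN): min(21, -22, 0) = -22
R (MIN): min(-3, 48) = -3
S (MIN): min(43, -16) = -16
F (MAX): max(-22, -3, -16) = -3
T (MIN): min(-18, -42, 37) = -42
U (MIN): min(-43, -18, 49) = -43
G (MAX): max(-42, -43) = -42
B (MIN): min(-3, -42) = -42
H (MIN): min(-12, -6, -13, -16) = -16
J (MIN): min(-37, 4) = -37
C (MAX): max(-16, -37) = -16
K (MIN): min(22, -21, 24) = -21
L (MIN): min(16, -25) = -25
M (MIN): min(-29, -21) = -29
D (MAX): max(-21, -25, -29) = -21
N (MIN): min(-26, -4) = -26
P (MIN): min(43, -12) = -12
E (MAX): max(-26, -12) = -12
A (MIN): min(-16, -21, -12) = -21
MAX prefers the higher value; B=-42, A=-21. A is better since -21 > -42.

A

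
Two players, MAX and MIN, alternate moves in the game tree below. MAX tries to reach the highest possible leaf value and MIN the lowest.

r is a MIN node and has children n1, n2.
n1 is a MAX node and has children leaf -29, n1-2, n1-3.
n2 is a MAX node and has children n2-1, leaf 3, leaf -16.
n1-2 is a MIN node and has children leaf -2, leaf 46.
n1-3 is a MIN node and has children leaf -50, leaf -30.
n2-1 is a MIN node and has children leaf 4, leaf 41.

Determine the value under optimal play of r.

-2

n1-2 (MIN): min(-2, 46) = -2
n1-3 (MIN): min(-50, -30) = -50
n1 (MAX): max(-29, -2, -50) = -2
n2-1 (MIN): min(4, 41) = 4
n2 (MAX): max(4, 3, -16) = 4
r (MIN): min(-2, 4) = -2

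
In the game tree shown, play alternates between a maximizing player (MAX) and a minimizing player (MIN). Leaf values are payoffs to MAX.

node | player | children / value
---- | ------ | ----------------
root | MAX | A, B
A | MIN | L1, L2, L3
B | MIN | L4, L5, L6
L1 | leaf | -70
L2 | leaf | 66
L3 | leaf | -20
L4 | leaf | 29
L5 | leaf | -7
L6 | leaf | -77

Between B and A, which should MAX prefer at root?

A

B (MIN): min(29, -7, -77) = -77
A (MIN): min(-70, 66, -20) = -70
MAX prefers the higher value; B=-77, A=-70. A is better since -70 > -77.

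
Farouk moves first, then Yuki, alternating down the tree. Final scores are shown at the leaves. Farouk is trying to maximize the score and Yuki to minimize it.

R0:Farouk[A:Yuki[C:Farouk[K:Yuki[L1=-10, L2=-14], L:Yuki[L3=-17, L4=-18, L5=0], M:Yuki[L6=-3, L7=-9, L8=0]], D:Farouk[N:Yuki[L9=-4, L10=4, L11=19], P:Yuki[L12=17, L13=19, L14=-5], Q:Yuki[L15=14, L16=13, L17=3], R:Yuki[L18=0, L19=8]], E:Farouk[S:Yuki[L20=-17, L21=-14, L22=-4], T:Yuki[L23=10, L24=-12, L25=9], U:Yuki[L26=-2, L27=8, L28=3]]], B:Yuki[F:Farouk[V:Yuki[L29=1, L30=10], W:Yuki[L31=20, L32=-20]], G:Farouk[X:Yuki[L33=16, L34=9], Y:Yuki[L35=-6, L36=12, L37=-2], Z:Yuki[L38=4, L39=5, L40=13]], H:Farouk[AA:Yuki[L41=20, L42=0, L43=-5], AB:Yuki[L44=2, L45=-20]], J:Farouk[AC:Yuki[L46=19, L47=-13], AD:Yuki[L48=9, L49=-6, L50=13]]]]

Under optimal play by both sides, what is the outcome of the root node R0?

-6

K (Yuki): min(-10, -14) = -14
L (Yuki): min(-17, -18, 0) = -18
M (Yuki): min(-3, -9, 0) = -9
C (Farouk): max(-14, -18, -9) = -9
N (Yuki): min(-4, 4, 19) = -4
P (Yuki): min(17, 19, -5) = -5
Q (Yuki): min(14, 13, 3) = 3
R (Yuki): min(0, 8) = 0
D (Farouk): max(-4, -5, 3, 0) = 3
S (Yuki): min(-17, -14, -4) = -17
T (Yuki): min(10, -12, 9) = -12
U (Yuki): min(-2, 8, 3) = -2
E (Farouk): max(-17, -12, -2) = -2
A (Yuki): min(-9, 3, -2) = -9
V (Yuki): min(1, 10) = 1
W (Yuki): min(20, -20) = -20
F (Farouk): max(1, -20) = 1
X (Yuki): min(16, 9) = 9
Y (Yuki): min(-6, 12, -2) = -6
Z (Yuki): min(4, 5, 13) = 4
G (Farouk): max(9, -6, 4) = 9
AA (Yuki): min(20, 0, -5) = -5
AB (Yuki): min(2, -20) = -20
H (Farouk): max(-5, -20) = -5
AC (Yuki): min(19, -13) = -13
AD (Yuki): min(9, -6, 13) = -6
J (Farouk): max(-13, -6) = -6
B (Yuki): min(1, 9, -5, -6) = -6
R0 (Farouk): max(-9, -6) = -6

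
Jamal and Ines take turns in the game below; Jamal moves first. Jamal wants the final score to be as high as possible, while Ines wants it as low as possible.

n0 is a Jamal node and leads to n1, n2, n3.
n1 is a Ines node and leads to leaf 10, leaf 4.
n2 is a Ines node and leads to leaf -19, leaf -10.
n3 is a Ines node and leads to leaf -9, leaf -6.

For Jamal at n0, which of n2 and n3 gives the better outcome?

n2 (Ines): min(-19, -10) = -19
n3 (Ines): min(-9, -6) = -9
Jamal prefers the higher value; n2=-19, n3=-9. n3 is better since -9 > -19.

n3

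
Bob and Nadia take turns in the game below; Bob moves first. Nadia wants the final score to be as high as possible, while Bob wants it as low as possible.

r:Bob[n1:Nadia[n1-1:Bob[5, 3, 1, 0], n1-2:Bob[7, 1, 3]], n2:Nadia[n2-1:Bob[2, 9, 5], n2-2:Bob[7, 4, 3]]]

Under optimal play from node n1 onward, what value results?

1

n1-1 (Bob): min(5, 3, 1, 0) = 0
n1-2 (Bob): min(7, 1, 3) = 1
n1 (Nadia): max(0, 1) = 1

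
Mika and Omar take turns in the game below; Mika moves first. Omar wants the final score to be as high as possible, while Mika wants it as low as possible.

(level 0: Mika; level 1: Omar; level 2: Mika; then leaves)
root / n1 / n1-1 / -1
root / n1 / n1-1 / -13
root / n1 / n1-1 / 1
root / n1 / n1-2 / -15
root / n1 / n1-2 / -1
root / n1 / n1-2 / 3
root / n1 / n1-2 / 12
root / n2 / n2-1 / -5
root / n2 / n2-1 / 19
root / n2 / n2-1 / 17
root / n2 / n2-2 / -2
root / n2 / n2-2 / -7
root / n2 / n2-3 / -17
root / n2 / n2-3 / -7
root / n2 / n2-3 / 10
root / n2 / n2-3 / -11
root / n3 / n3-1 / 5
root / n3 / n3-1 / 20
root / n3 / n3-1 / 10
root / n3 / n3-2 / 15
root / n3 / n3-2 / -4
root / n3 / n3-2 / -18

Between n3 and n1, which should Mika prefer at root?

n3-1 (Mika): min(5, 20, 10) = 5
n3-2 (Mika): min(15, -4, -18) = -18
n3 (Omar): max(5, -18) = 5
n1-1 (Mika): min(-1, -13, 1) = -13
n1-2 (Mika): min(-15, -1, 3, 12) = -15
n1 (Omar): max(-13, -15) = -13
Mika prefers the lower value; n3=5, n1=-13. n1 is better since -13 < 5.

n1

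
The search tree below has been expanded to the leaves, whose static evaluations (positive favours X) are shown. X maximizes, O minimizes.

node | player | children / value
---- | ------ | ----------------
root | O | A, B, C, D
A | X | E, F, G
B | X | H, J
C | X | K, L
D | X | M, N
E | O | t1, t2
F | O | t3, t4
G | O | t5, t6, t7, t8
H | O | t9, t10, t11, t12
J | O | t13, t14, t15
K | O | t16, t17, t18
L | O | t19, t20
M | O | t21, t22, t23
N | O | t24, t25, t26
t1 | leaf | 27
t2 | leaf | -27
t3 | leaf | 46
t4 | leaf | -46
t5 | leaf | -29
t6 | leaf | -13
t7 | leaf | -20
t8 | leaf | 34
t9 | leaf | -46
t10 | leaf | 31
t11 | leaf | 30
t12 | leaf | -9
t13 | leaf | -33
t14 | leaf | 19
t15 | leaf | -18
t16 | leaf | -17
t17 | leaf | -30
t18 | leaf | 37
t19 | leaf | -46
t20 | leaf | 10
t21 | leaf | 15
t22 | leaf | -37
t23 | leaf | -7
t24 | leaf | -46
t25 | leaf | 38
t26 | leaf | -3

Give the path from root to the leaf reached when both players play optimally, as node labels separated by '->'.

E (O): min(27, -27) = -27
F (O): min(46, -46) = -46
G (O): min(-29, -13, -20, 34) = -29
A (X): max(-27, -46, -29) = -27
H (O): min(-46, 31, 30, -9) = -46
J (O): min(-33, 19, -18) = -33
B (X): max(-46, -33) = -33
K (O): min(-17, -30, 37) = -30
L (O): min(-46, 10) = -46
C (X): max(-30, -46) = -30
M (O): min(15, -37, -7) = -37
N (O): min(-46, 38, -3) = -46
D (X): max(-37, -46) = -37
root (O): min(-27, -33, -30, -37) = -37
At root, O picks D (lowest: -37).
At D, X picks M (highest: -37).
At M, O picks t22 (lowest: -37).
Terminal value -37.

root -> D -> M -> t22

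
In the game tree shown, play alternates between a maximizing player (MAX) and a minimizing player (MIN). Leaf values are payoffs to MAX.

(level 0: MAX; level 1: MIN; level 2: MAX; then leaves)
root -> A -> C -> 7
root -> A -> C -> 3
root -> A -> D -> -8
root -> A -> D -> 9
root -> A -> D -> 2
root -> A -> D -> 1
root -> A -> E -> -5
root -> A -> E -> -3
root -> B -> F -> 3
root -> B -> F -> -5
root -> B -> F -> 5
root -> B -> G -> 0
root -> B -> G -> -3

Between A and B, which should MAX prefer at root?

B

C (MAX): max(7, 3) = 7
D (MAX): max(-8, 9, 2, 1) = 9
E (MAX): max(-5, -3) = -3
A (MIN): min(7, 9, -3) = -3
F (MAX): max(3, -5, 5) = 5
G (MAX): max(0, -3) = 0
B (MIN): min(5, 0) = 0
MAX prefers the higher value; A=-3, B=0. B is better since 0 > -3.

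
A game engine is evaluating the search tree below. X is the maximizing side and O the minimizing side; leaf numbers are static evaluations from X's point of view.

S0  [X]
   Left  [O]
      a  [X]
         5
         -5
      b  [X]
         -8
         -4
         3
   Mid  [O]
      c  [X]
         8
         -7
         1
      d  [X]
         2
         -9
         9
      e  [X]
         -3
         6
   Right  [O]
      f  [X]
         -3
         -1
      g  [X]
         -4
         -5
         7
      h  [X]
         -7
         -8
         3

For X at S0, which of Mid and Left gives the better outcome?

c (X): max(8, -7, 1) = 8
d (X): max(2, -9, 9) = 9
e (X): max(-3, 6) = 6
Mid (O): min(8, 9, 6) = 6
a (X): max(5, -5) = 5
b (X): max(-8, -4, 3) = 3
Left (O): min(5, 3) = 3
X prefers the higher value; Mid=6, Left=3. Mid is better since 6 > 3.

Mid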